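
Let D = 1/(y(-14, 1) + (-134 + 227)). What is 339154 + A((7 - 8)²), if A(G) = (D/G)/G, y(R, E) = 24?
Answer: 39681019/117 ≈ 3.3915e+5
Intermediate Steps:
D = 1/117 (D = 1/(24 + (-134 + 227)) = 1/(24 + 93) = 1/117 ≈ 0.0085470)
A(G) = 1/(117*G²) (A(G) = (1/(117*G))/G = 1/(117*G²))
339154 + A((7 - 8)²) = 339154 + 1/(117*((7 - 8)²)²) = 339154 + 1/(117*((-1)²)²) = 339154 + (1/117)/1² = 339154 + (1/117)*1 = 339154 + 1/117 = 39681019/117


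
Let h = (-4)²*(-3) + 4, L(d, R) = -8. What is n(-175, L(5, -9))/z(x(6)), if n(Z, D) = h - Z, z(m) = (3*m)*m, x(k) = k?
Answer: 131/108 ≈ 1.2130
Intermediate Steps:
z(m) = 3*m²
h = -44 (h = 16*(-3) + 4 = -48 + 4 = -44)
n(Z, D) = -44 - Z
n(-175, L(5, -9))/z(x(6)) = (-44 - 1*(-175))/((3*6²)) = (-44 + 175)/((3*36)) = 131/108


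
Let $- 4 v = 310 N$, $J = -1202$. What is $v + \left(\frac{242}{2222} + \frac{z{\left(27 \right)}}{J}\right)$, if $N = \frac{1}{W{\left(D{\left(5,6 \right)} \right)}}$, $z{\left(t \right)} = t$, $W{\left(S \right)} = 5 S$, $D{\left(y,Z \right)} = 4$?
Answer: $- \frac{1839751}{485608} \approx -3.7886$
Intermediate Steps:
$N = \frac{1}{20}$ ($N = \frac{1}{5 \cdot 4} = \frac{1}{20} \approx 0.05$)
$v = - \frac{31}{8}$ ($v = - \frac{310 \cdot \frac{1}{20}}{4} = \left(- \frac{1}{4}\right) \frac{31}{2} = - \frac{31}{8} \approx -3.875$)
$v + \left(\frac{242}{2222} + \frac{z{\left(27 \right)}}{J}\right) = - \frac{31}{8} + \left(\frac{242}{2222} + \frac{27}{-1202}\right) = - \frac{31}{8} + \left(242 \cdot \frac{1}{2222} + 27 \left(- \frac{1}{1202}\right)\right) = - \frac{31}{8} + \left(\frac{11}{101} - \frac{27}{1202}\right) = - \frac{31}{8} + \frac{10495}{121402} = - \frac{1839751}{485608}$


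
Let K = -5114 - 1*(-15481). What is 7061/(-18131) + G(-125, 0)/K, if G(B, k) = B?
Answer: -75467762/187964077 ≈ -0.40150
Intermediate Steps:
K = 10367 (K = -5114 + 15481 = 10367)
7061/(-18131) + G(-125, 0)/K = 7061/(-18131) - 125/10367 = 7061*(-1/18131) - 125*1/10367 = -7061/18131 - 125/10367 = -75467762/187964077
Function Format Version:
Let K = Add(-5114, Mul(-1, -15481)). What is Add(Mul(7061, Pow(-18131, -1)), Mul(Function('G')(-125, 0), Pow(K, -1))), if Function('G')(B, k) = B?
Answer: Rational(-75467762, 187964077) ≈ -0.40150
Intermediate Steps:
K = 10367 (K = Add(-5114, 15481) = 10367)
Add(Mul(7061, Pow(-18131, -1)), Mul(Function('G')(-125, 0), Pow(K, -1))) = Add(Mul(7061, Pow(-18131, -1)), Mul(-125, Pow(10367, -1))) = Add(Mul(7061, Rational(-1, 18131)), Mul(-125, Rational(1, 10367))) = Add(Rational(-7061, 18131), Rational(-125, 10367)) = Rational(-75467762, 187964077)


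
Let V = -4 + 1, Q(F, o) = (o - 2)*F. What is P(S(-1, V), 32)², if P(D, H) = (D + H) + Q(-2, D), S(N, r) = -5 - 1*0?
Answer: 1681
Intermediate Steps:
Q(F, o) = F*(-2 + o) (Q(F, o) = (-2 + o)*F = F*(-2 + o))
V = -3
S(N, r) = -5 (S(N, r) = -5 + 0 = -5)
P(D, H) = 4 + H - D (P(D, H) = (D + H) - 2*(-2 + D) = (D + H) + (4 - 2*D) = 4 + H - D)
P(S(-1, V), 32)² = (4 + 32 - 1*(-5))² = (4 + 32 + 5)² = 41² = 1681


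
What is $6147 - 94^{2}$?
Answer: $-2689$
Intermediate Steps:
$6147 - 94^{2} = 6147 - 8836 = -2689$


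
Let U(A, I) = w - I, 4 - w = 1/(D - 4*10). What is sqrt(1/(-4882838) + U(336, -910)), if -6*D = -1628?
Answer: 30*sqrt(728861854891690473)/847172393 ≈ 30.232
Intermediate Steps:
D = 814/3 (D = -1/6*(-1628) = 814/3 ≈ 271.33)
w = 2773/694 (w = 4 - 1/(814/3 - 4*10) = 4 - 1/(814/3 - 40) = 4 - 1/694/3 = 4 - 1*3/694 = 4 - 3/694 = 2773/694 ≈ 3.9957)
U(A, I) = 2773/694 - I
sqrt(1/(-4882838) + U(336, -910)) = sqrt(1/(-4882838) + (2773/694 - 1*(-910))) = sqrt(-1/4882838 + (2773/694 + 910)) = sqrt(-1/4882838 + 634313/694) = sqrt(774311904900/847172393) = 30*sqrt(728861854891690473)/847172393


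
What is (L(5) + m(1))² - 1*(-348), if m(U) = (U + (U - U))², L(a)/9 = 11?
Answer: 10348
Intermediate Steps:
L(a) = 99 (L(a) = 9*11 = 99)
m(U) = U² (m(U) = (U + 0)² = U²)
(L(5) + m(1))² - 1*(-348) = (99 + 1²)² - 1*(-348) = (99 + 1)² + 348 = 100² + 348 = 10000 + 348 = 10348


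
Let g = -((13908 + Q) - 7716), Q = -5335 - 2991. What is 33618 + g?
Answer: 35752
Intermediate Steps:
Q = -8326
g = 2134 (g = -((13908 - 8326) - 7716) = -(5582 - 7716) = -1*(-2134) = 2134)
33618 + g = 33618 + 2134 = 35752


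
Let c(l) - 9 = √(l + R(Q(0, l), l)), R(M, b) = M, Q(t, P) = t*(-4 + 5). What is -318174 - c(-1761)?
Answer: -318183 - I*√1761 ≈ -3.1818e+5 - 41.964*I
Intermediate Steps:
Q(t, P) = t (Q(t, P) = t*1 = t)
c(l) = 9 + √l (c(l) = 9 + √(l + 0) = 9 + √l)
-318174 - c(-1761) = -318174 - (9 + √(-1761)) = -318174 - (9 + I*√1761) = -318174 + (-9 - I*√1761) = -318183 - I*√1761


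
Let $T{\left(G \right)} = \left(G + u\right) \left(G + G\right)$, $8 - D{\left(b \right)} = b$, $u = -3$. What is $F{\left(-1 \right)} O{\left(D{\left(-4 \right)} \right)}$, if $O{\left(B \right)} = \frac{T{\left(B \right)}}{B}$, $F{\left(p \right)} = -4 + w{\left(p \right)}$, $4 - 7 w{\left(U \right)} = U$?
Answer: $- \frac{414}{7} \approx -59.143$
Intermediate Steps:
$w{\left(U \right)} = \frac{4}{7} - \frac{U}{7}$
$D{\left(b \right)} = 8 - b$
$F{\left(p \right)} = - \frac{24}{7} - \frac{p}{7}$ ($F{\left(p \right)} = -4 - \left(- \frac{4}{7} + \frac{p}{7}\right) = - \frac{24}{7} - \frac{p}{7}$)
$T{\left(G \right)} = 2 G \left(-3 + G\right)$ ($T{\left(G \right)} = \left(G - 3\right) \left(G + G\right) = \left(-3 + G\right) 2 G = 2 G \left(-3 + G\right)$)
$O{\left(B \right)} = -6 + 2 B$ ($O{\left(B \right)} = \frac{2 B \left(-3 + B\right)}{B} = -6 + 2 B$)
$F{\left(-1 \right)} O{\left(D{\left(-4 \right)} \right)} = \left(- \frac{24}{7} - - \frac{1}{7}\right) \left(-6 + 2 \left(8 - -4\right)\right) = \left(- \frac{24}{7} + \frac{1}{7}\right) \left(-6 + 2 \left(8 + 4\right)\right) = - \frac{23 \left(-6 + 2 \cdot 12\right)}{7} = - \frac{23 \left(-6 + 24\right)}{7} = \left(- \frac{23}{7}\right) 18 = - \frac{414}{7}$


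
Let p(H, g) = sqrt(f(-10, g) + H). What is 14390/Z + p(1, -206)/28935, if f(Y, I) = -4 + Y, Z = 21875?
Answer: 2878/4375 + I*sqrt(13)/28935 ≈ 0.65783 + 0.00012461*I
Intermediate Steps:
p(H, g) = sqrt(-14 + H) (p(H, g) = sqrt((-4 - 10) + H) = sqrt(-14 + H))
14390/Z + p(1, -206)/28935 = 14390/21875 + sqrt(-14 + 1)/28935 = 14390*(1/21875) + sqrt(-13)*(1/28935) = 2878/4375 + (I*sqrt(13))*(1/28935) = 2878/4375 + I*sqrt(13)/28935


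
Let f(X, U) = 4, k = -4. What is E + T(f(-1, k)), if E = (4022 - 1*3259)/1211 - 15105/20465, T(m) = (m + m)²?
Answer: 45241200/708089 ≈ 63.892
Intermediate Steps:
T(m) = 4*m² (T(m) = (2*m)² = 4*m²)
E = -76496/708089 (E = (4022 - 3259)*(1/1211) - 15105*1/20465 = 763*(1/1211) - 3021/4093 = 109/173 - 3021/4093 = -76496/708089 ≈ -0.10803)
E + T(f(-1, k)) = -76496/708089 + 4*4² = -76496/708089 + 4*16 = -76496/708089 + 64 = 45241200/708089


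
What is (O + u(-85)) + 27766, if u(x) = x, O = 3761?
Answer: 31442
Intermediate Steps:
(O + u(-85)) + 27766 = (3761 - 85) + 27766 = 3676 + 27766 = 31442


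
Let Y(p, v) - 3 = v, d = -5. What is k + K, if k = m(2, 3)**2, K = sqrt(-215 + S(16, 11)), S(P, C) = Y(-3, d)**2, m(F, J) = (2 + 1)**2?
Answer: 81 + I*sqrt(211) ≈ 81.0 + 14.526*I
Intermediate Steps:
Y(p, v) = 3 + v
m(F, J) = 9 (m(F, J) = 3**2 = 9)
S(P, C) = 4 (S(P, C) = (3 - 5)**2 = (-2)**2 = 4)
K = I*sqrt(211) (K = sqrt(-215 + 4) = sqrt(-211) = I*sqrt(211) ≈ 14.526*I)
k = 81 (k = 9**2 = 81)
k + K = 81 + I*sqrt(211)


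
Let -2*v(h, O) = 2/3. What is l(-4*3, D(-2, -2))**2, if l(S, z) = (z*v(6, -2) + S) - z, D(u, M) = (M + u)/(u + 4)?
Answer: 784/9 ≈ 87.111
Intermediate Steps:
v(h, O) = -1/3
D(u, M) = (M + u)/(4 + u)
l(S, z) = S - 4*z/3 (l(S, z) = (z*(-1/3) + S) - z = (-z/3 + S) - z = (S - z/3) - z = S - 4*z/3)
l(-4*3, D(-2, -2))**2 = (-4*3 - 4*(-2 - 2)/(3*(4 - 2)))**2 = (-12 - 4*(-4)/(3*2))**2 = (-12 - 2*(-4)/3)**2 = (-12 - 4/3*(-2))**2 = (-12 + 8/3)**2 = (-28/3)**2 = 784/9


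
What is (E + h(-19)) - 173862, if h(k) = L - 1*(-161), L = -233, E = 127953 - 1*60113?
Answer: -106094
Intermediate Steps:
E = 67840 (E = 127953 - 60113 = 67840)
h(k) = -72 (h(k) = -233 - 1*(-161) = -233 + 161 = -72)
(E + h(-19)) - 173862 = (67840 - 72) - 173862 = 67768 - 173862 = -106094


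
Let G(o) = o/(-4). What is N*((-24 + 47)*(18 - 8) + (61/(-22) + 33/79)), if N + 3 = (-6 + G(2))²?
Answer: 62116579/6952 ≈ 8935.1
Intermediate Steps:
G(o) = -o/4 (G(o) = o*(-¼) = -o/4)
N = 157/4 (N = -3 + (-6 - ¼*2)² = -3 + (-6 - ½)² = -3 + (-13/2)² = -3 + 169/4 = 157/4 ≈ 39.250)
N*((-24 + 47)*(18 - 8) + (61/(-22) + 33/79)) = 157*((-24 + 47)*(18 - 8) + (61/(-22) + 33/79))/4 = 157*(23*10 + (61*(-1/22) + 33*(1/79)))/4 = 157*(230 + (-61/22 + 33/79))/4 = 157*(230 - 4093/1738)/4 = (157/4)*(395647/1738) = 62116579/6952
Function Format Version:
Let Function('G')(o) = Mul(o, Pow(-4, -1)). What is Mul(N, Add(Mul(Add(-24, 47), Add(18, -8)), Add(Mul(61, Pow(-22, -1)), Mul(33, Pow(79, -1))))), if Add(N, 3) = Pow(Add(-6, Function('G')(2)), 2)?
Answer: Rational(62116579, 6952) ≈ 8935.1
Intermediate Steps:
Function('G')(o) = Mul(Rational(-1, 4), o) (Function('G')(o) = Mul(o, Rational(-1, 4)) = Mul(Rational(-1, 4), o))
N = Rational(157, 4) (N = Add(-3, Pow(Add(-6, Mul(Rational(-1, 4), 2)), 2)) = Add(-3, Pow(Add(-6, Rational(-1, 2)), 2)) = Add(-3, Pow(Rational(-13, 2), 2)) = Add(-3, Rational(169, 4)) = Rational(157, 4) ≈ 39.250)
Mul(N, Add(Mul(Add(-24, 47), Add(18, -8)), Add(Mul(61, Pow(-22, -1)), Mul(33, Pow(79, -1))))) = Mul(Rational(157, 4), Add(Mul(Add(-24, 47), Add(18, -8)), Add(Mul(61, Pow(-22, -1)), Mul(33, Pow(79, -1))))) = Mul(Rational(157, 4), Add(Mul(23, 10), Add(Mul(61, Rational(-1, 22)), Mul(33, Rational(1, 79))))) = Mul(Rational(157, 4), Add(230, Add(Rational(-61, 22), Rational(33, 79)))) = Mul(Rational(157, 4), Add(230, Rational(-4093, 1738))) = Mul(Rational(157, 4), Rational(395647, 1738)) = Rational(62116579, 6952)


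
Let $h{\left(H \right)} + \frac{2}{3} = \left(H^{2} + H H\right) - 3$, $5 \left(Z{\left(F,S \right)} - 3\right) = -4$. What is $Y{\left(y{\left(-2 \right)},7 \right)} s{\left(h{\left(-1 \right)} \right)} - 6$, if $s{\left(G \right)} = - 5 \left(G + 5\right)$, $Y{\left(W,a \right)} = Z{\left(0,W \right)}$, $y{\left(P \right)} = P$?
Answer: $- \frac{128}{3} \approx -42.667$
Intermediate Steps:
$Z{\left(F,S \right)} = \frac{11}{5}$ ($Z{\left(F,S \right)} = 3 + \frac{1}{5} \left(-4\right) = 3 - \frac{4}{5} = \frac{11}{5}$)
$h{\left(H \right)} = - \frac{11}{3} + 2 H^{2}$ ($h{\left(H \right)} = - \frac{2}{3} - \left(3 - H^{2} - H H\right) = - \frac{2}{3} + \left(\left(H^{2} + H^{2}\right) - 3\right) = - \frac{2}{3} + \left(2 H^{2} - 3\right) = - \frac{2}{3} + \left(-3 + 2 H^{2}\right) = - \frac{11}{3} + 2 H^{2}$)
$Y{\left(W,a \right)} = \frac{11}{5}$
$s{\left(G \right)} = -25 - 5 G$ ($s{\left(G \right)} = - 5 \left(5 + G\right) = -25 - 5 G$)
$Y{\left(y{\left(-2 \right)},7 \right)} s{\left(h{\left(-1 \right)} \right)} - 6 = \frac{11 \left(-25 - 5 \left(- \frac{11}{3} + 2 \left(-1\right)^{2}\right)\right)}{5} - 6 = \frac{11 \left(-25 - 5 \left(- \frac{11}{3} + 2 \cdot 1\right)\right)}{5} - 6 = \frac{11 \left(-25 - 5 \left(- \frac{11}{3} + 2\right)\right)}{5} - 6 = \frac{11 \left(-25 - - \frac{25}{3}\right)}{5} - 6 = \frac{11 \left(-25 + \frac{25}{3}\right)}{5} - 6 = \frac{11}{5} \left(- \frac{50}{3}\right) - 6 = - \frac{110}{3} - 6 = - \frac{128}{3}$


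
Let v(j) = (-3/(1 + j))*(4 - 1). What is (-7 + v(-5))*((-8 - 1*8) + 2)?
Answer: 133/2 ≈ 66.500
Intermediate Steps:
v(j) = -9/(1 + j) (v(j) = -3/(1 + j)*3 = -9/(1 + j))
(-7 + v(-5))*((-8 - 1*8) + 2) = (-7 - 9/(1 - 5))*((-8 - 1*8) + 2) = (-7 - 9/(-4))*((-8 - 8) + 2) = (-7 - 9*(-¼))*(-16 + 2) = (-7 + 9/4)*(-14) = -19/4*(-14) = 133/2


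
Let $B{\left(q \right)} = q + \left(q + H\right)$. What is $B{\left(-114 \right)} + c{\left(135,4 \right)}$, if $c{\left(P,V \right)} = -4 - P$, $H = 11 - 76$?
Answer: $-432$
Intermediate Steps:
$H = -65$
$B{\left(q \right)} = -65 + 2 q$ ($B{\left(q \right)} = q + \left(q - 65\right) = q + \left(-65 + q\right) = -65 + 2 q$)
$B{\left(-114 \right)} + c{\left(135,4 \right)} = \left(-65 + 2 \left(-114\right)\right) - 139 = \left(-65 - 228\right) - 139 = -293 - 139 = -432$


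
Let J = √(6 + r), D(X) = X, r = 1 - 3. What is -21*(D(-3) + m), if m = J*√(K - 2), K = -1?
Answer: 63 - 42*I*√3 ≈ 63.0 - 72.746*I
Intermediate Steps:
r = -2
J = 2 (J = √(6 - 2) = √4 = 2)
m = 2*I*√3 (m = 2*√(-1 - 2) = 2*√(-3) = 2*(I*√3) = 2*I*√3 ≈ 3.4641*I)
-21*(D(-3) + m) = -21*(-3 + 2*I*√3) = 63 - 42*I*√3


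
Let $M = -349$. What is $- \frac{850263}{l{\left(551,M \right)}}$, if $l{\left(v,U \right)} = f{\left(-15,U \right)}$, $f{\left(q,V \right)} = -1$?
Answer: $850263$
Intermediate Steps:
$l{\left(v,U \right)} = -1$
$- \frac{850263}{l{\left(551,M \right)}} = - \frac{850263}{-1} = \left(-850263\right) \left(-1\right) = 850263$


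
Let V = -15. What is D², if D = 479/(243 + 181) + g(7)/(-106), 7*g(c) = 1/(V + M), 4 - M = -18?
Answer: 550700089/431642176 ≈ 1.2758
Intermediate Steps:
M = 22 (M = 4 - 1*(-18) = 4 + 18 = 22)
g(c) = 1/49 (g(c) = 1/(7*(-15 + 22)) = (⅐)/7 = (⅐)*(⅐) = 1/49)
D = 23467/20776 (D = 479/(243 + 181) + (1/49)/(-106) = 479/424 + (1/49)*(-1/106) = 479*(1/424) - 1/5194 = 479/424 - 1/5194 = 23467/20776 ≈ 1.1295)
D² = (23467/20776)² = 550700089/431642176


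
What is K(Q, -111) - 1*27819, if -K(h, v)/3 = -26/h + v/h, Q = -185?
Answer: -5146926/185 ≈ -27821.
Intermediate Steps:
K(h, v) = 78/h - 3*v/h (K(h, v) = -3*(-26/h + v/h) = 78/h - 3*v/h)
K(Q, -111) - 1*27819 = 3*(26 - 1*(-111))/(-185) - 1*27819 = 3*(-1/185)*(26 + 111) - 27819 = 3*(-1/185)*137 - 27819 = -411/185 - 27819 = -5146926/185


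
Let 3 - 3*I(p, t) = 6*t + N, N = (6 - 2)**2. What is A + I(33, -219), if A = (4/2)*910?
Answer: 6761/3 ≈ 2253.7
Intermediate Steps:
N = 16 (N = 4**2 = 16)
I(p, t) = -13/3 - 2*t (I(p, t) = 1 - (6*t + 16)/3 = 1 - (16 + 6*t)/3 = 1 + (-16/3 - 2*t) = -13/3 - 2*t)
A = 1820 (A = (4*(1/2))*910 = 2*910 = 1820)
A + I(33, -219) = 1820 + (-13/3 - 2*(-219)) = 1820 + (-13/3 + 438) = 1820 + 1301/3 = 6761/3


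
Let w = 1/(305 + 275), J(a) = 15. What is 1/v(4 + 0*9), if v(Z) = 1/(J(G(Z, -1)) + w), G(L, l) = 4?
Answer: 8701/580 ≈ 15.002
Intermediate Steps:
w = 1/580 ≈ 0.0017241
v(Z) = 580/8701 (v(Z) = 1/(15 + 1/580) = 1/(8701/580) = 580/8701)
1/v(4 + 0*9) = 1/(580/8701) = 8701/580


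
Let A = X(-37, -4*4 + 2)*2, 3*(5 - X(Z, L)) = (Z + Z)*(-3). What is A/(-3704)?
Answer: 69/1852 ≈ 0.037257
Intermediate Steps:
X(Z, L) = 5 + 2*Z (X(Z, L) = 5 - (Z + Z)*(-3)/3 = 5 - 2*Z*(-3)/3 = 5 - (-2)*Z = 5 + 2*Z)
A = -138 (A = (5 + 2*(-37))*2 = (5 - 74)*2 = -69*2 = -138)
A/(-3704) = -138/(-3704) = -138*(-1/3704) = 69/1852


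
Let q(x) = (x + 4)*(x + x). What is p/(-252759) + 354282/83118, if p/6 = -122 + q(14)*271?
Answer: 1194070719/1167156809 ≈ 1.0231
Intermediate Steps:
q(x) = 2*x*(4 + x) (q(x) = (4 + x)*(2*x) = 2*x*(4 + x))
p = 818772 (p = 6*(-122 + (2*14*(4 + 14))*271) = 6*(-122 + (2*14*18)*271) = 6*(-122 + 504*271) = 6*(-122 + 136584) = 6*136462 = 818772)
p/(-252759) + 354282/83118 = 818772/(-252759) + 354282/83118 = 818772*(-1/252759) + 354282*(1/83118) = -272924/84253 + 59047/13853 = 1194070719/1167156809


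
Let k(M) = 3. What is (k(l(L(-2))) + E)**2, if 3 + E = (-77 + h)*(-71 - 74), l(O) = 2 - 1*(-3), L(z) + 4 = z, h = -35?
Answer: 263737600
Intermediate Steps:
L(z) = -4 + z
l(O) = 5 (l(O) = 2 + 3 = 5)
E = 16237 (E = -3 + (-77 - 35)*(-71 - 74) = -3 - 112*(-145) = -3 + 16240 = 16237)
(k(l(L(-2))) + E)**2 = (3 + 16237)**2 = 16240**2 = 263737600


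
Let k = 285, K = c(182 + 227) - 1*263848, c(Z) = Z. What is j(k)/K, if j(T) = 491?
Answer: -491/263439 ≈ -0.0018638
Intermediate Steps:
K = -263439 (K = (182 + 227) - 1*263848 = 409 - 263848 = -263439)
j(k)/K = 491/(-263439) = 491*(-1/263439) = -491/263439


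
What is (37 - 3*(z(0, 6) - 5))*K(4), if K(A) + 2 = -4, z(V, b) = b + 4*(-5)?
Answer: -564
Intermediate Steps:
z(V, b) = -20 + b (z(V, b) = b - 20 = -20 + b)
K(A) = -6 (K(A) = -2 - 4 = -6)
(37 - 3*(z(0, 6) - 5))*K(4) = (37 - 3*((-20 + 6) - 5))*(-6) = (37 - 3*(-14 - 5))*(-6) = (37 - 3*(-19))*(-6) = (37 + 57)*(-6) = 94*(-6) = -564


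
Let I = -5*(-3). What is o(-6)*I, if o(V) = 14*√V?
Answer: 210*I*√6 ≈ 514.39*I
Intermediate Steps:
I = 15
o(-6)*I = (14*√(-6))*15 = (14*(I*√6))*15 = (14*I*√6)*15 = 210*I*√6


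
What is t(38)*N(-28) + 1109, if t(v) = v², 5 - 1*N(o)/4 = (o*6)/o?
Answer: -4667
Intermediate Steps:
N(o) = -4 (N(o) = 20 - 4*o*6/o = 20 - 4*6*o/o = 20 - 4*6 = 20 - 24 = -4)
t(38)*N(-28) + 1109 = 38²*(-4) + 1109 = 1444*(-4) + 1109 = -5776 + 1109 = -4667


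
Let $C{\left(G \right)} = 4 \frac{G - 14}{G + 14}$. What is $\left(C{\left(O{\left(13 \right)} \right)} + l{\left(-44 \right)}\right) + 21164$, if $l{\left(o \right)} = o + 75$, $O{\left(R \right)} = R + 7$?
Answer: $\frac{360327}{17} \approx 21196.0$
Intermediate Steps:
$O{\left(R \right)} = 7 + R$
$l{\left(o \right)} = 75 + o$
$C{\left(G \right)} = \frac{4 \left(-14 + G\right)}{14 + G}$ ($C{\left(G \right)} = 4 \frac{-14 + G}{14 + G} = \frac{4 \left(-14 + G\right)}{14 + G}$)
$\left(C{\left(O{\left(13 \right)} \right)} + l{\left(-44 \right)}\right) + 21164 = \left(\frac{4 \left(-14 + \left(7 + 13\right)\right)}{14 + \left(7 + 13\right)} + \left(75 - 44\right)\right) + 21164 = \left(\frac{4 \left(-14 + 20\right)}{14 + 20} + 31\right) + 21164 = \left(4 \cdot \frac{1}{34} \cdot 6 + 31\right) + 21164 = \left(\frac{12}{17} + 31\right) + 21164 = \frac{539}{17} + 21164 = \frac{360327}{17}$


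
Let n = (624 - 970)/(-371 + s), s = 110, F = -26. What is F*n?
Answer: -8996/261 ≈ -34.467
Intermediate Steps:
n = 346/261 (n = (624 - 970)/(-371 + 110) = -346/(-261) = -346*(-1/261) = 346/261 ≈ 1.3257)
F*n = -26*346/261 = -8996/261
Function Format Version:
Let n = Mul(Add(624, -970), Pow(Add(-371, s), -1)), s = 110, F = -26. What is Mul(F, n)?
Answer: Rational(-8996, 261) ≈ -34.467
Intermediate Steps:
n = Rational(346, 261) (n = Mul(Add(624, -970), Pow(Add(-371, 110), -1)) = Mul(-346, Pow(-261, -1)) = Mul(-346, Rational(-1, 261)) = Rational(346, 261) ≈ 1.3257)
Mul(F, n) = Mul(-26, Rational(346, 261)) = Rational(-8996, 261)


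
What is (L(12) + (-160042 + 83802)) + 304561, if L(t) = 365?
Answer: 228686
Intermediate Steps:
(L(12) + (-160042 + 83802)) + 304561 = (365 + (-160042 + 83802)) + 304561 = (365 - 76240) + 304561 = -75875 + 304561 = 228686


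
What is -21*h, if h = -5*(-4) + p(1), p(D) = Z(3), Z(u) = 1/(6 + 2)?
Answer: -3381/8 ≈ -422.63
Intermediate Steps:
Z(u) = 1/8
p(D) = 1/8
h = 161/8 (h = -5*(-4) + 1/8 = 20 + 1/8 = 161/8 ≈ 20.125)
-21*h = -21*161/8 = -3381/8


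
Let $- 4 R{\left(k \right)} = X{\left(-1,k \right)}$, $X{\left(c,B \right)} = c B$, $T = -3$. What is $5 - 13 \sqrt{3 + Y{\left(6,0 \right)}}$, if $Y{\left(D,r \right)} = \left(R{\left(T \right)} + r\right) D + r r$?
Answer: $5 - \frac{13 i \sqrt{6}}{2} \approx 5.0 - 15.922 i$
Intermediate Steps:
$X{\left(c,B \right)} = B c$
$R{\left(k \right)} = \frac{k}{4}$ ($R{\left(k \right)} = - \frac{k \left(-1\right)}{4} = - \frac{\left(-1\right) k}{4} = \frac{k}{4}$)
$Y{\left(D,r \right)} = r^{2} + D \left(- \frac{3}{4} + r\right)$ ($Y{\left(D,r \right)} = \left(\frac{1}{4} \left(-3\right) + r\right) D + r r = \left(- \frac{3}{4} + r\right) D + r^{2} = D \left(- \frac{3}{4} + r\right) + r^{2} = r^{2} + D \left(- \frac{3}{4} + r\right)$)
$5 - 13 \sqrt{3 + Y{\left(6,0 \right)}} = 5 - 13 \sqrt{3 + \left(0^{2} - \frac{9}{2} + 6 \cdot 0\right)} = 5 - 13 \sqrt{3 + \left(0 - \frac{9}{2} + 0\right)} = 5 - 13 \sqrt{3 - \frac{9}{2}} = 5 - 13 \sqrt{- \frac{3}{2}} = 5 - 13 \frac{i \sqrt{6}}{2} = 5 - \frac{13 i \sqrt{6}}{2}$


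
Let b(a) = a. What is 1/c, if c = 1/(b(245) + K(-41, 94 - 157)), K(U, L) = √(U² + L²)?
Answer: 245 + 5*√226 ≈ 320.17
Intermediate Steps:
K(U, L) = √(L² + U²)
c = 1/(245 + 5*√226) (c = 1/(245 + √((94 - 157)² + (-41)²)) = 1/(245 + √((-63)² + 1681)) = 1/(245 + √(3969 + 1681)) = 1/(245 + √5650) = 1/(245 + 5*√226) ≈ 0.0031234)
1/c = 1/(49/10875 - √226/10875)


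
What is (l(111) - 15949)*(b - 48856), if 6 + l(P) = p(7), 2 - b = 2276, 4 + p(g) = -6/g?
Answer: 5712192470/7 ≈ 8.1603e+8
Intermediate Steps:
p(g) = -4 - 6/g
b = -2274 (b = 2 - 1*2276 = 2 - 2276 = -2274)
l(P) = -76/7 (l(P) = -6 + (-4 - 6/7) = -6 - 34/7 = -76/7)
(l(111) - 15949)*(b - 48856) = (-76/7 - 15949)*(-2274 - 48856) = -111719/7*(-51130) = 5712192470/7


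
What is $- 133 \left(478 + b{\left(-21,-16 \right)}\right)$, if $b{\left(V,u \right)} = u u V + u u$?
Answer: $617386$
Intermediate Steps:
$b{\left(V,u \right)} = u^{2} + V u^{2}$ ($b{\left(V,u \right)} = u^{2} V + u^{2} = V u^{2} + u^{2} = u^{2} + V u^{2}$)
$- 133 \left(478 + b{\left(-21,-16 \right)}\right) = - 133 \left(478 + \left(-16\right)^{2} \left(1 - 21\right)\right) = - 133 \left(478 + 256 \left(-20\right)\right) = - 133 \left(478 - 5120\right) = \left(-133\right) \left(-4642\right) = 617386$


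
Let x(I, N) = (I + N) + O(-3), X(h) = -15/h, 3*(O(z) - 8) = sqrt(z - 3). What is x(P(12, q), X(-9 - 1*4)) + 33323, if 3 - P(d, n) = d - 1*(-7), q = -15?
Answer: 433110/13 + I*sqrt(6)/3 ≈ 33316.0 + 0.8165*I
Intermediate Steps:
O(z) = 8 + sqrt(-3 + z)/3 (O(z) = 8 + sqrt(z - 3)/3 = 8 + sqrt(-3 + z)/3)
P(d, n) = -4 - d (P(d, n) = 3 - (d - 1*(-7)) = 3 - (d + 7) = 3 - (7 + d) = 3 + (-7 - d) = -4 - d)
x(I, N) = 8 + I + N + I*sqrt(6)/3 (x(I, N) = (I + N) + (8 + sqrt(-3 - 3)/3) = (I + N) + (8 + sqrt(-6)/3) = (I + N) + (8 + (I*sqrt(6))/3) = (I + N) + (8 + I*sqrt(6)/3) = 8 + I + N + I*sqrt(6)/3)
x(P(12, q), X(-9 - 1*4)) + 33323 = (8 + (-4 - 1*12) - 15/(-9 - 1*4) + I*sqrt(6)/3) + 33323 = (8 + (-4 - 12) - 15/(-9 - 4) + I*sqrt(6)/3) + 33323 = (8 - 16 - 15/(-13) + I*sqrt(6)/3) + 33323 = (8 - 16 - 15*(-1/13) + I*sqrt(6)/3) + 33323 = (8 - 16 + 15/13 + I*sqrt(6)/3) + 33323 = (-89/13 + I*sqrt(6)/3) + 33323 = 433110/13 + I*sqrt(6)/3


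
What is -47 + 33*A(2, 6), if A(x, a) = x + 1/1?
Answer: 52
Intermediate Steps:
A(x, a) = 1 + x (A(x, a) = x + 1 = 1 + x)
-47 + 33*A(2, 6) = -47 + 33*(1 + 2) = -47 + 33*3 = -47 + 99 = 52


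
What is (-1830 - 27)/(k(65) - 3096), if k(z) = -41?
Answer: 1857/3137 ≈ 0.59197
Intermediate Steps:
(-1830 - 27)/(k(65) - 3096) = (-1830 - 27)/(-41 - 3096) = -1857/(-3137) = -1857*(-1/3137) = 1857/3137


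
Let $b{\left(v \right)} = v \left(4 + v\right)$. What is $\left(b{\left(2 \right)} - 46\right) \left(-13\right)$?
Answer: $442$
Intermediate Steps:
$\left(b{\left(2 \right)} - 46\right) \left(-13\right) = \left(2 \left(4 + 2\right) - 46\right) \left(-13\right) = \left(2 \cdot 6 - 46\right) \left(-13\right) = \left(12 - 46\right) \left(-13\right) = \left(-34\right) \left(-13\right) = 442$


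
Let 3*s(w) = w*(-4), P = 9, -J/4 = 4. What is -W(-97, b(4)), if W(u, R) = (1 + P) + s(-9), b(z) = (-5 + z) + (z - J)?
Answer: -22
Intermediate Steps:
J = -16 (J = -4*4 = -16)
b(z) = 11 + 2*z (b(z) = (-5 + z) + (z - 1*(-16)) = (-5 + z) + (z + 16) = (-5 + z) + (16 + z) = 11 + 2*z)
s(w) = -4*w/3 (s(w) = (w*(-4))/3 = (-4*w)/3 = -4*w/3)
W(u, R) = 22 (W(u, R) = (1 + 9) - 4/3*(-9) = 10 + 12 = 22)
-W(-97, b(4)) = -1*22 = -22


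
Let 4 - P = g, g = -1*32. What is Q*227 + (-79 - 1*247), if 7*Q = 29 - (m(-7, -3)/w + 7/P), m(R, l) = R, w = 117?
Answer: 222063/364 ≈ 610.06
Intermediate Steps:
g = -32
P = 36 (P = 4 - 1*(-32) = 4 + 32 = 36)
Q = 1501/364 (Q = (29 - (-7/117 + 7/36))/7 = (29 - 1*7/52)/7 = (29 - 7/52)/7 = (1/7)*(1501/52) = 1501/364 ≈ 4.1236)
Q*227 + (-79 - 1*247) = (1501/364)*227 + (-79 - 1*247) = 340727/364 + (-79 - 247) = 340727/364 - 326 = 222063/364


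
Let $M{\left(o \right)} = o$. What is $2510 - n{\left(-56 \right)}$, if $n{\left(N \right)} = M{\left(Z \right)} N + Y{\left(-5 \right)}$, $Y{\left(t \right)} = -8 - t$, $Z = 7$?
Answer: $2905$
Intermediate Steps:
$n{\left(N \right)} = -3 + 7 N$ ($n{\left(N \right)} = 7 N - 3 = -3 + 7 N$)
$2510 - n{\left(-56 \right)} = 2510 - \left(-3 + 7 \left(-56\right)\right) = 2510 - \left(-3 - 392\right) = 2510 - -395 = 2510 + 395 = 2905$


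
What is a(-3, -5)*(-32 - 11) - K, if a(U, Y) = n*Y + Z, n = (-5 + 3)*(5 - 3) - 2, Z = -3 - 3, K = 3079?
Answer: -4111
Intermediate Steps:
Z = -6
n = -6 (n = -2*2 - 2 = -4 - 2 = -6)
a(U, Y) = -6 - 6*Y (a(U, Y) = -6*Y - 6 = -6 - 6*Y)
a(-3, -5)*(-32 - 11) - K = (-6 - 6*(-5))*(-32 - 11) - 1*3079 = (-6 + 30)*(-43) - 3079 = 24*(-43) - 3079 = -1032 - 3079 = -4111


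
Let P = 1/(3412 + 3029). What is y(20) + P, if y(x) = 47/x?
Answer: 302747/128820 ≈ 2.3502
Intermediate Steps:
P = 1/6441 ≈ 0.00015526
y(20) + P = 47/20 + 1/6441 = 302747/128820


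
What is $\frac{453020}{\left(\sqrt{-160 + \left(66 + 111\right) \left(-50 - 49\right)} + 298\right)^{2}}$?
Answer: $\frac{453020}{\left(298 + i \sqrt{17683}\right)^{2}} \approx 2.8413 - 3.1663 i$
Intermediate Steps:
$\frac{453020}{\left(\sqrt{-160 + \left(66 + 111\right) \left(-50 - 49\right)} + 298\right)^{2}} = \frac{453020}{\left(\sqrt{-160 + 177 \left(-99\right)} + 298\right)^{2}} = \frac{453020}{\left(\sqrt{-160 - 17523} + 298\right)^{2}} = \frac{453020}{\left(\sqrt{-17683} + 298\right)^{2}} = \frac{453020}{\left(i \sqrt{17683} + 298\right)^{2}} = \frac{453020}{\left(298 + i \sqrt{17683}\right)^{2}}$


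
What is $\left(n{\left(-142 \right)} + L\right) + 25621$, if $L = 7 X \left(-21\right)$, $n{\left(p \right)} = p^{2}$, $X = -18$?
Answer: $48431$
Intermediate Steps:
$L = 2646$ ($L = 7 \left(-18\right) \left(-21\right) = \left(-126\right) \left(-21\right) = 2646$)
$\left(n{\left(-142 \right)} + L\right) + 25621 = \left(\left(-142\right)^{2} + 2646\right) + 25621 = \left(20164 + 2646\right) + 25621 = 22810 + 25621 = 48431$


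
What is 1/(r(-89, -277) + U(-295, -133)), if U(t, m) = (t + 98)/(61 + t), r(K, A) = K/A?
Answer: 64818/75395 ≈ 0.85971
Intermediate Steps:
U(t, m) = (98 + t)/(61 + t)
1/(r(-89, -277) + U(-295, -133)) = 1/(-89/(-277) + (98 - 295)/(61 - 295)) = 1/(-89*(-1/277) - 197/(-234)) = 1/(89/277 - 1/234*(-197)) = 1/(89/277 + 197/234) = 1/(75395/64818) = 64818/75395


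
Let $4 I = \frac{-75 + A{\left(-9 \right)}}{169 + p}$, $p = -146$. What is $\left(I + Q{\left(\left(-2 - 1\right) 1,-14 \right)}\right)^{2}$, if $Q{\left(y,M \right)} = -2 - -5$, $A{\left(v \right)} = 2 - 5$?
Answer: $\frac{9801}{2116} \approx 4.6319$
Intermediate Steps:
$A{\left(v \right)} = -3$ ($A{\left(v \right)} = 2 - 5 = -3$)
$Q{\left(y,M \right)} = 3$ ($Q{\left(y,M \right)} = -2 + 5 = 3$)
$I = - \frac{39}{46}$ ($I = \frac{\left(-75 - 3\right) \frac{1}{169 - 146}}{4} = \frac{\left(-78\right) \frac{1}{23}}{4} = \frac{1}{4} \left(- \frac{78}{23}\right) = - \frac{39}{46} \approx -0.84783$)
$\left(I + Q{\left(\left(-2 - 1\right) 1,-14 \right)}\right)^{2} = \left(- \frac{39}{46} + 3\right)^{2} = \left(\frac{99}{46}\right)^{2} = \frac{9801}{2116}$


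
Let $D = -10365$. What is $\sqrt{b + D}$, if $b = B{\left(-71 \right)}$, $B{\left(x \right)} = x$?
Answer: $2 i \sqrt{2609} \approx 102.16 i$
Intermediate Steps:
$b = -71$
$\sqrt{b + D} = \sqrt{-71 - 10365} = \sqrt{-10436} = 2 i \sqrt{2609}$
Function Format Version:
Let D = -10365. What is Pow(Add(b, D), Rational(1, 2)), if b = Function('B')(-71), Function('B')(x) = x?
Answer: Mul(2, I, Pow(2609, Rational(1, 2))) ≈ Mul(102.16, I)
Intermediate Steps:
b = -71
Pow(Add(b, D), Rational(1, 2)) = Pow(Add(-71, -10365), Rational(1, 2)) = Pow(-10436, Rational(1, 2)) = Mul(2, I, Pow(2609, Rational(1, 2)))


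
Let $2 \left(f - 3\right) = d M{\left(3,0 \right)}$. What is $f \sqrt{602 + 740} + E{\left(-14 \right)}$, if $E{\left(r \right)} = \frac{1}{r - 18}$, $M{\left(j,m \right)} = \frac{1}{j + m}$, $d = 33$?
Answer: $- \frac{1}{32} + \frac{17 \sqrt{1342}}{2} \approx 311.35$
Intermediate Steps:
$f = \frac{17}{2}$ ($f = 3 + \frac{33 \frac{1}{3 + 0}}{2} = 3 + \frac{33 \cdot \frac{1}{3}}{2} = 3 + \frac{1}{2} \cdot 11 = 3 + \frac{11}{2} = \frac{17}{2} \approx 8.5$)
$E{\left(r \right)} = \frac{1}{-18 + r}$
$f \sqrt{602 + 740} + E{\left(-14 \right)} = \frac{17 \sqrt{602 + 740}}{2} + \frac{1}{-18 - 14} = \frac{17 \sqrt{1342}}{2} + \frac{1}{-32} = \frac{17 \sqrt{1342}}{2} - \frac{1}{32} = - \frac{1}{32} + \frac{17 \sqrt{1342}}{2}$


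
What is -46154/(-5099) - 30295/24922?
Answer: 995775783/127077278 ≈ 7.8360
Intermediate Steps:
-46154/(-5099) - 30295/24922 = -46154*(-1/5099) - 30295*1/24922 = 46154/5099 - 30295/24922 = 995775783/127077278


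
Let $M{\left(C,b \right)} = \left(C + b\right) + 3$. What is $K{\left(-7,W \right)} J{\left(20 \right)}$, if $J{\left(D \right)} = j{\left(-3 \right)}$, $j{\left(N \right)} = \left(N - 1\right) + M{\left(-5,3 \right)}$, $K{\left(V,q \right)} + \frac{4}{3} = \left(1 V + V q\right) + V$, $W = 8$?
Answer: $214$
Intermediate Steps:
$K{\left(V,q \right)} = - \frac{4}{3} + 2 V + V q$ ($K{\left(V,q \right)} = - \frac{4}{3} + \left(\left(1 V + V q\right) + V\right) = - \frac{4}{3} + \left(\left(V + V q\right) + V\right) = - \frac{4}{3} + \left(2 V + V q\right) = - \frac{4}{3} + 2 V + V q$)
$M{\left(C,b \right)} = 3 + C + b$
$j{\left(N \right)} = N$ ($j{\left(N \right)} = \left(N - 1\right) + \left(3 - 5 + 3\right) = \left(-1 + N\right) + 1 = N$)
$J{\left(D \right)} = -3$
$K{\left(-7,W \right)} J{\left(20 \right)} = \left(- \frac{4}{3} + 2 \left(-7\right) - 56\right) \left(-3\right) = \left(- \frac{4}{3} - 14 - 56\right) \left(-3\right) = \left(- \frac{214}{3}\right) \left(-3\right) = 214$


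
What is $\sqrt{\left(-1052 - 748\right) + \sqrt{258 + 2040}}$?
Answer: $\sqrt{-1800 + \sqrt{2298}} \approx 41.858 i$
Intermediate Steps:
$\sqrt{\left(-1052 - 748\right) + \sqrt{258 + 2040}} = \sqrt{\left(-1052 - 748\right) + \sqrt{2298}} = \sqrt{-1800 + \sqrt{2298}}$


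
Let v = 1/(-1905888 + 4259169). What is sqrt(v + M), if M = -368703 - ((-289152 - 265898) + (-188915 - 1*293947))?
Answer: sqrt(3706033577737439130)/2353281 ≈ 818.05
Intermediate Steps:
v = 1/2353281 ≈ 4.2494e-7
M = 669209 (M = -368703 - (-555050 + (-188915 - 293947)) = -368703 - (-555050 - 482862) = -368703 - 1*(-1037912) = -368703 + 1037912 = 669209)
sqrt(v + M) = sqrt(1/2353281 + 669209) = sqrt(1574836824730/2353281) = sqrt(3706033577737439130)/2353281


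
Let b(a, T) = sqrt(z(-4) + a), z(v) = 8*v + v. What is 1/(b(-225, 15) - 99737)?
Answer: -99737/9947469430 - 3*I*sqrt(29)/9947469430 ≈ -1.0026e-5 - 1.6241e-9*I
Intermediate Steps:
z(v) = 9*v
b(a, T) = sqrt(-36 + a) (b(a, T) = sqrt(9*(-4) + a) = sqrt(-36 + a))
1/(b(-225, 15) - 99737) = 1/(sqrt(-36 - 225) - 99737) = 1/(sqrt(-261) - 99737) = 1/(3*I*sqrt(29) - 99737) = 1/(-99737 + 3*I*sqrt(29))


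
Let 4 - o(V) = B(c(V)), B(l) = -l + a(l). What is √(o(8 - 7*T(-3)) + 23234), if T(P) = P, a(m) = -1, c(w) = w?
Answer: 2*√5817 ≈ 152.54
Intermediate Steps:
B(l) = -1 - l (B(l) = -l - 1 = -1 - l)
o(V) = 5 + V (o(V) = 4 - (-1 - V) = 4 + (1 + V) = 5 + V)
√(o(8 - 7*T(-3)) + 23234) = √((5 + (8 - 7*(-3))) + 23234) = √((5 + (8 + 21)) + 23234) = √((5 + 29) + 23234) = √(34 + 23234) = √23268 = 2*√5817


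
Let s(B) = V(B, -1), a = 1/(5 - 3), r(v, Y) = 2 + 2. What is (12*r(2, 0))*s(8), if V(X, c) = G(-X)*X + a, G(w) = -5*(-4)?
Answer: 7704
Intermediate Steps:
r(v, Y) = 4
a = ½ (a = 1/2 = ½ ≈ 0.50000)
G(w) = 20
V(X, c) = ½ + 20*X (V(X, c) = 20*X + ½ = ½ + 20*X)
s(B) = ½ + 20*B
(12*r(2, 0))*s(8) = (12*4)*(½ + 20*8) = 48*(½ + 160) = 48*(321/2) = 7704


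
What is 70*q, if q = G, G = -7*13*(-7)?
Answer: 44590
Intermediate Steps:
G = 637 (G = -91*(-7) = 637)
q = 637
70*q = 70*637 = 44590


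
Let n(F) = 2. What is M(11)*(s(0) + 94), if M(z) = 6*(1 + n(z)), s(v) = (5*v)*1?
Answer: 1692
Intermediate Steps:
s(v) = 5*v
M(z) = 18 (M(z) = 6*(1 + 2) = 6*3 = 18)
M(11)*(s(0) + 94) = 18*(5*0 + 94) = 18*(0 + 94) = 18*94 = 1692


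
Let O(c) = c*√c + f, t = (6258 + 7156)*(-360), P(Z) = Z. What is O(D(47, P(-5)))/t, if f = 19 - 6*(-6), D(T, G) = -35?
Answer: -11/965808 + 7*I*√35/965808 ≈ -1.1389e-5 + 4.2879e-5*I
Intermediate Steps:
t = -4829040 (t = 13414*(-360) = -4829040)
f = 55 (f = 19 + 36 = 55)
O(c) = 55 + c^(3/2) (O(c) = c*√c + 55 = c^(3/2) + 55 = 55 + c^(3/2))
O(D(47, P(-5)))/t = (55 + (-35)^(3/2))/(-4829040) = (55 - 35*I*√35)*(-1/4829040) = -11/965808 + 7*I*√35/965808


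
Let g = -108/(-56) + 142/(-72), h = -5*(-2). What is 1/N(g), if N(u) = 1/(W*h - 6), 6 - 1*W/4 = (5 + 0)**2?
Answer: -766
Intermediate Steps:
W = -76 (W = 24 - 4*(5 + 0)**2 = 24 - 4*5**2 = 24 - 4*25 = 24 - 100 = -76)
h = 10
g = -11/252 (g = -108*(-1/56) + 142*(-1/72) = 27/14 - 71/36 = -11/252 ≈ -0.043651)
N(u) = -1/766 (N(u) = 1/(-76*10 - 6) = 1/(-760 - 6) = 1/(-766) = -1/766)
1/N(g) = 1/(-1/766) = -766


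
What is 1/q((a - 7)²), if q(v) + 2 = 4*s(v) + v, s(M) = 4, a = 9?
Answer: 1/18 ≈ 0.055556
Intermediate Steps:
q(v) = 14 + v (q(v) = -2 + (4*4 + v) = -2 + (16 + v) = 14 + v)
1/q((a - 7)²) = 1/(14 + (9 - 7)²) = 1/(14 + 2²) = 1/(14 + 4) = 1/18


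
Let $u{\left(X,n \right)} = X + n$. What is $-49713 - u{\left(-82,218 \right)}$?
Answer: $-49849$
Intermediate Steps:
$-49713 - u{\left(-82,218 \right)} = -49713 - \left(-82 + 218\right) = -49713 - 136 = -49849$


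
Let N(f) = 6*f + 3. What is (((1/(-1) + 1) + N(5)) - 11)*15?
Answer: 330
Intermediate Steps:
N(f) = 3 + 6*f
(((1/(-1) + 1) + N(5)) - 11)*15 = (((1/(-1) + 1) + (3 + 6*5)) - 11)*15 = (((1*(-1) + 1) + (3 + 30)) - 11)*15 = (((-1 + 1) + 33) - 11)*15 = ((0 + 33) - 11)*15 = (33 - 11)*15 = 22*15 = 330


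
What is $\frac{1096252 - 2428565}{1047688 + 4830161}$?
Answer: $- \frac{1332313}{5877849} \approx -0.22667$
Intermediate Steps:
$\frac{1096252 - 2428565}{1047688 + 4830161} = - \frac{1332313}{5877849}$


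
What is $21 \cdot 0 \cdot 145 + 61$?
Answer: $61$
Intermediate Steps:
$21 \cdot 0 \cdot 145 + 61 = 0 \cdot 145 + 61 = 0 + 61 = 61$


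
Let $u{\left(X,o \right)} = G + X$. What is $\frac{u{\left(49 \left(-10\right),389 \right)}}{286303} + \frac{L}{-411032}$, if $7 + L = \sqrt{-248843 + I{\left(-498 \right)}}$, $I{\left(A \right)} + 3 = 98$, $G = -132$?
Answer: $- \frac{253657783}{117679694696} - \frac{i \sqrt{62187}}{205516} \approx -0.0021555 - 0.0012134 i$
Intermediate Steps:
$I{\left(A \right)} = 95$ ($I{\left(A \right)} = -3 + 98 = 95$)
$u{\left(X,o \right)} = -132 + X$
$L = -7 + 2 i \sqrt{62187}$ ($L = -7 + \sqrt{-248843 + 95} = -7 + \sqrt{-248748} = -7 + 2 i \sqrt{62187} \approx -7.0 + 498.75 i$)
$\frac{u{\left(49 \left(-10\right),389 \right)}}{286303} + \frac{L}{-411032} = \frac{-132 + 49 \left(-10\right)}{286303} + \frac{-7 + 2 i \sqrt{62187}}{-411032} = \left(-132 - 490\right) \frac{1}{286303} + \left(-7 + 2 i \sqrt{62187}\right) \left(- \frac{1}{411032}\right) = \left(-622\right) \frac{1}{286303} + \left(\frac{7}{411032} - \frac{i \sqrt{62187}}{205516}\right) = - \frac{622}{286303} + \left(\frac{7}{411032} - \frac{i \sqrt{62187}}{205516}\right) = - \frac{253657783}{117679694696} - \frac{i \sqrt{62187}}{205516}$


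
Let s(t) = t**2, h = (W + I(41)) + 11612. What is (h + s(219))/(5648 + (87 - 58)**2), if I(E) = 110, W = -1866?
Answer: 57817/6489 ≈ 8.9100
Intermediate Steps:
h = 9856 (h = (-1866 + 110) + 11612 = -1756 + 11612 = 9856)
(h + s(219))/(5648 + (87 - 58)**2) = (9856 + 219**2)/(5648 + (87 - 58)**2) = (9856 + 47961)/(5648 + 29**2) = 57817/(5648 + 841) = 57817/6489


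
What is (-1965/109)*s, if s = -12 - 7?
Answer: 37335/109 ≈ 342.52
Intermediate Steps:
s = -19
(-1965/109)*s = -1965/109*(-19) = 37335/109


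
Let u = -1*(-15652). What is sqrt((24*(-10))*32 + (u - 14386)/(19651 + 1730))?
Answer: I*sqrt(390095903126)/7127 ≈ 87.635*I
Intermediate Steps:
u = 15652
sqrt((24*(-10))*32 + (u - 14386)/(19651 + 1730)) = sqrt((24*(-10))*32 + (15652 - 14386)/(19651 + 1730)) = sqrt(-240*32 + 1266/21381) = sqrt(-7680 + 1266*(1/21381)) = sqrt(-7680 + 422/7127) = sqrt(-54734938/7127) = I*sqrt(390095903126)/7127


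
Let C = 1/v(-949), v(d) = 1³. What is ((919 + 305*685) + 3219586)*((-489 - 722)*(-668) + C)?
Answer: 2774233969070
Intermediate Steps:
v(d) = 1
C = 1 (C = 1/1 = 1)
((919 + 305*685) + 3219586)*((-489 - 722)*(-668) + C) = ((919 + 305*685) + 3219586)*((-489 - 722)*(-668) + 1) = ((919 + 208925) + 3219586)*(-1211*(-668) + 1) = (209844 + 3219586)*(808948 + 1) = 3429430*808949 = 2774233969070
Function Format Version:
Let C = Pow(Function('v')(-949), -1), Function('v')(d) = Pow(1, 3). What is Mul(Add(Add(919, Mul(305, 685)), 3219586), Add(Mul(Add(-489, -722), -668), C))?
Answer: 2774233969070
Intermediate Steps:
Function('v')(d) = 1
C = 1 (C = Pow(1, -1) = 1)
Mul(Add(Add(919, Mul(305, 685)), 3219586), Add(Mul(Add(-489, -722), -668), C)) = Mul(Add(Add(919, Mul(305, 685)), 3219586), Add(Mul(Add(-489, -722), -668), 1)) = Mul(Add(Add(919, 208925), 3219586), Add(Mul(-1211, -668), 1)) = Mul(Add(209844, 3219586), Add(808948, 1)) = Mul(3429430, 808949) = 2774233969070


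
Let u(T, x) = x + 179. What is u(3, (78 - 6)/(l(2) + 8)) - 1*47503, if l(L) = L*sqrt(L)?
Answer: -331196/7 - 18*sqrt(2)/7 ≈ -47317.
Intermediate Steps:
l(L) = L**(3/2)
u(T, x) = 179 + x
u(3, (78 - 6)/(l(2) + 8)) - 1*47503 = (179 + (78 - 6)/(2**(3/2) + 8)) - 1*47503 = (179 + 72/(2*sqrt(2) + 8)) - 47503 = (179 + 72/(8 + 2*sqrt(2))) - 47503 = -47324 + 72/(8 + 2*sqrt(2))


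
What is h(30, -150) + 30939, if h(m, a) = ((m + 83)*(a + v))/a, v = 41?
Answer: 4653167/150 ≈ 31021.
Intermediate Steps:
h(m, a) = (41 + a)*(83 + m)/a (h(m, a) = ((m + 83)*(a + 41))/a = ((83 + m)*(41 + a))/a = ((41 + a)*(83 + m))/a = (41 + a)*(83 + m)/a)
h(30, -150) + 30939 = (3403 + 41*30 - 150*(83 + 30))/(-150) + 30939 = -(3403 + 1230 - 150*113)/150 + 30939 = -(3403 + 1230 - 16950)/150 + 30939 = -1/150*(-12317) + 30939 = 12317/150 + 30939 = 4653167/150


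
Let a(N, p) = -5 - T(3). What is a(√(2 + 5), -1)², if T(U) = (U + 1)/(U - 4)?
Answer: 1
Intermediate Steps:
T(U) = (1 + U)/(-4 + U)
a(N, p) = -1 (a(N, p) = -5 - (1 + 3)/(-4 + 3) = -5 - 4/(-1) = -5 - (-1)*4 = -5 - 1*(-4) = -5 + 4 = -1)
a(√(2 + 5), -1)² = (-1)² = 1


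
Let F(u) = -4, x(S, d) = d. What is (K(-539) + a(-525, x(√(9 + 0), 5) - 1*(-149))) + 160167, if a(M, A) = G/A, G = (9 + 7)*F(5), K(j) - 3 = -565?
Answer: 12289553/77 ≈ 1.5960e+5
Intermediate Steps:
K(j) = -562 (K(j) = 3 - 565 = -562)
G = -64 (G = (9 + 7)*(-4) = 16*(-4) = -64)
a(M, A) = -64/A
(K(-539) + a(-525, x(√(9 + 0), 5) - 1*(-149))) + 160167 = (-562 - 64/(5 - 1*(-149))) + 160167 = (-562 - 64/(5 + 149)) + 160167 = (-562 - 64/154) + 160167 = (-562 - 64*1/154) + 160167 = (-562 - 32/77) + 160167 = -43306/77 + 160167 = 12289553/77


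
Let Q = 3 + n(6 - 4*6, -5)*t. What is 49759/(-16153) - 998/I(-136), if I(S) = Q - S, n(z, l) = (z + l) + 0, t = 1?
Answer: -377461/32306 ≈ -11.684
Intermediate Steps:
n(z, l) = l + z (n(z, l) = (l + z) + 0 = l + z)
Q = -20 (Q = 3 + (-5 + (6 - 4*6))*1 = 3 + (-5 + (6 - 24))*1 = 3 + (-5 - 18)*1 = 3 - 23*1 = 3 - 23 = -20)
I(S) = -20 - S
49759/(-16153) - 998/I(-136) = 49759/(-16153) - 998/(-20 - 1*(-136)) = 49759*(-1/16153) - 998/(-20 + 136) = -49759/16153 - 998/116 = -49759/16153 - 998*1/116 = -49759/16153 - 499/58 = -377461/32306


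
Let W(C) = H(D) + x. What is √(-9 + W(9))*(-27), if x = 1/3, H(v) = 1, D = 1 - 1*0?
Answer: -9*I*√69 ≈ -74.76*I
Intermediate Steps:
D = 1 (D = 1 + 0 = 1)
x = ⅓ ≈ 0.33333
W(C) = 4/3 (W(C) = 1 + ⅓ = 4/3)
√(-9 + W(9))*(-27) = √(-9 + 4/3)*(-27) = √(-23/3)*(-27) = (I*√69/3)*(-27) = -9*I*√69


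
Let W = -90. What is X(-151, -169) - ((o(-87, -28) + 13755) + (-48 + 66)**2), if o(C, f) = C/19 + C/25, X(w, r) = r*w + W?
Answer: 5395078/475 ≈ 11358.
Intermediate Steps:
X(w, r) = -90 + r*w (X(w, r) = r*w - 90 = -90 + r*w)
o(C, f) = 44*C/475 (o(C, f) = C*(1/19) + C*(1/25) = C/19 + C/25 = 44*C/475)
X(-151, -169) - ((o(-87, -28) + 13755) + (-48 + 66)**2) = (-90 - 169*(-151)) - (((44/475)*(-87) + 13755) + (-48 + 66)**2) = (-90 + 25519) - ((-3828/475 + 13755) + 18**2) = 25429 - (6529797/475 + 324) = 25429 - 1*6683697/475 = 25429 - 6683697/475 = 5395078/475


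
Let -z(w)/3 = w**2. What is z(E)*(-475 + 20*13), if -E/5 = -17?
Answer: 4660125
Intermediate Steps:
E = 85 (E = -5*(-17) = 85)
z(w) = -3*w**2
z(E)*(-475 + 20*13) = (-3*85**2)*(-475 + 20*13) = (-3*7225)*(-475 + 260) = -21675*(-215) = 4660125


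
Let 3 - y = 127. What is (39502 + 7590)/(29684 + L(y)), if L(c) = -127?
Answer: 47092/29557 ≈ 1.5933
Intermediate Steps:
y = -124 (y = 3 - 1*127 = 3 - 127 = -124)
(39502 + 7590)/(29684 + L(y)) = (39502 + 7590)/(29684 - 127) = 47092/29557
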